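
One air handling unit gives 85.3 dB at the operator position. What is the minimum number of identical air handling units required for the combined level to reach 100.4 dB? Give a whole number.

N identical sources give L₁ + 10·log₁₀ N, so require 10·log₁₀ N ≥ 100.4 − 85.3 = 15.1 dB.
N ≥ 10^(15.1/10) = 32.359, so N = 33.

33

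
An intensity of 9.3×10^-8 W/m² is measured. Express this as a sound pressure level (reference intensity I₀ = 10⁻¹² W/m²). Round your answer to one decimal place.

49.7 dB

L = 10·log₁₀(I/I₀) = 10·log₁₀(9.3×10^-8/10⁻¹²) = 10·log₁₀(9.3×10^4).
L = 10·(0.9685 + 4) = 49.68 dB.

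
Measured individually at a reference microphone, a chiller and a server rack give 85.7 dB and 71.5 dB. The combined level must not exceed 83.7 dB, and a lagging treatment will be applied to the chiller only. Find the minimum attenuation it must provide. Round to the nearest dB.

2 dB

Everything except the chiller sums to 10^(71.5/10) = 1.413e+07 in linear terms, 71.50 dB.
The limit corresponds to 10^(83.7/10) = 2.344e+08; subtracting the fixed part leaves 2.203e+08 for the chiller, i.e. 83.43 dB.
Required insertion loss = 85.7 − 83.43 = 2.27 dB.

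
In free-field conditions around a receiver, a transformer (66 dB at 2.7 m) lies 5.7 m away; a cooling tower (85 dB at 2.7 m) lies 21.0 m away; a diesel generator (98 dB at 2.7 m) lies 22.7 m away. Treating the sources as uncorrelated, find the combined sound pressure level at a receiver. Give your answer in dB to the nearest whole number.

80 dB

Propagate each source to the receiver with L = L_ref − 20·log₁₀(r/r_ref), then add intensities.
transformer: 66 − 20·log₁₀(5.7/2.7) = 66 − 6.49 = 59.51 dB.
cooling tower: 85 − 20·log₁₀(21.0/2.7) = 85 − 17.82 = 67.18 dB.
diesel generator: 98 − 20·log₁₀(22.7/2.7) = 98 − 18.49 = 79.51 dB.
Σ 10^(L/10) = 9.538e+07 → L_total = 10·log₁₀(9.538e+07) = 79.79 dB.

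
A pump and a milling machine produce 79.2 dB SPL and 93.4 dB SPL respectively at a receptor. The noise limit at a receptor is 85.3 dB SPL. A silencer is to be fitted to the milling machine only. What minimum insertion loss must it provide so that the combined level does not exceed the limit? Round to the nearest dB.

The untreated sources together contribute 10^(79.2/10) = 8.318e+07, i.e. 79.20 dB SPL.
To meet 85.3 dB SPL overall, the treated milling machine may contribute at most 10^(85.3/10) − 8.318e+07 = 2.557e+08, i.e. 84.08 dB SPL.
So the milling machine must be reduced from 93.4 to 84.08 dB SPL: IL = 9.32 dB.

9 dB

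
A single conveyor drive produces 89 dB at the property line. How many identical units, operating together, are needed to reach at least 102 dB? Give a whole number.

20

N identical sources give L₁ + 10·log₁₀ N, so require 10·log₁₀ N ≥ 102 − 89 = 13.0 dB.
N ≥ 10^(13.0/10) = 19.953, so N = 20.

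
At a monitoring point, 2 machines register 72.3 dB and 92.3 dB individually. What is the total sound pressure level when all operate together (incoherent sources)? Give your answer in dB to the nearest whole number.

92 dB

For uncorrelated sources the intensities add, so convert each level to linear form, sum, and take 10·log₁₀ of the total.
Σ 10^(L/10) = 10^(72.3/10) + 10^(92.3/10) = 1.715e+09.
L_total = 10·log₁₀(1.715e+09) = 92.34 dB.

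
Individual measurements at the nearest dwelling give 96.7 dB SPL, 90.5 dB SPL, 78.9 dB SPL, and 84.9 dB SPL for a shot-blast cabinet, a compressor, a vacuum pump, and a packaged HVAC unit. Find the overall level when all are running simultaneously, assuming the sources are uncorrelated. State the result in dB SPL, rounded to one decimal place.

97.9 dB SPL

Incoherent sources combine by intensity addition: L_total = 10·log₁₀(Σ 10^(L_i/10)).
Σ 10^(L/10) = 10^(96.7/10) + 10^(90.5/10) + 10^(78.9/10) + 10^(84.9/10) = 6.186e+09.
L_total = 10·log₁₀(6.186e+09) = 97.91 dB SPL.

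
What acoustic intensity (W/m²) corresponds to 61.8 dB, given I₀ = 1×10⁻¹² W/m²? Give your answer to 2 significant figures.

1.5e-06 W/m²

I = I₀·10^(L/10) = 10⁻¹² × 10^(61.8/10) = 10^(-5.820).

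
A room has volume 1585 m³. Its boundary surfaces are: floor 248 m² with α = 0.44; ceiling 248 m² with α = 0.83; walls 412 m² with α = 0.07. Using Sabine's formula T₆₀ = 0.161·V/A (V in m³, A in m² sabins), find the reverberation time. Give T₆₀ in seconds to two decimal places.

Total absorption A = 248·0.44 + 248·0.83 + 412·0.07 = 343.80 m² sabins.
T₆₀ = 0.161·V/A = 0.161·1585/343.80 = 0.742 s.

0.74 s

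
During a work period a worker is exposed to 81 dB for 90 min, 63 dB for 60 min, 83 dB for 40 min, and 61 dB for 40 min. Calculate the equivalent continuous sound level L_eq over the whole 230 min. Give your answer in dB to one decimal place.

The energy average is taken in the linear domain: L_eq = 10·log₁₀[(Σ tᵢ·10^(Lᵢ/10))/T], T = 230 min.
Σ tᵢ·10^(Lᵢ/10) = 90·10^(81/10) + 60·10^(63/10) + 40·10^(83/10) + 40·10^(61/10) = 1.948e+10.
L_eq = 10·log₁₀(1.948e+10/230) = 79.28 dB.

79.3 dB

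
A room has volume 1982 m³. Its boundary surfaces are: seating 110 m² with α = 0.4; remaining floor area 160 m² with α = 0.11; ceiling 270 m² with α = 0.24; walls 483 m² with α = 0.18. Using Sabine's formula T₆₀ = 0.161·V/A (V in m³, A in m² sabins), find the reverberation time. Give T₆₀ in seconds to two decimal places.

Total absorption A = 110·0.4 + 160·0.11 + 270·0.24 + 483·0.18 = 213.34 m² sabins.
T₆₀ = 0.161 × 1982 / 213.34 = 1.496 s.

1.50 s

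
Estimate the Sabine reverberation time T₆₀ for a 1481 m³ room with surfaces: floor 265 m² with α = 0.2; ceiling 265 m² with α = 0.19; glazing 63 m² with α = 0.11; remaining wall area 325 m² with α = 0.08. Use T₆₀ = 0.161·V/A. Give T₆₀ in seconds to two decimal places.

Total absorption A = 265·0.2 + 265·0.19 + 63·0.11 + 325·0.08 = 136.28 m² sabins.
T₆₀ = 0.161·V/A = 0.161·1481/136.28 = 1.750 s.

1.75 s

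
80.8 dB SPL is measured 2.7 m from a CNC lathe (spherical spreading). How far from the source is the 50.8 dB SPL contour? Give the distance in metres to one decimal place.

85.4 m

Point-source spreading drops the level by 20·log₁₀(r₂/r₁); inverting, r₂/r₁ = 10^(ΔL/20).
r₂ = 2.7·10^((80.8−50.8)/20) = 2.7·10^(30.0/20) = 85.38 m.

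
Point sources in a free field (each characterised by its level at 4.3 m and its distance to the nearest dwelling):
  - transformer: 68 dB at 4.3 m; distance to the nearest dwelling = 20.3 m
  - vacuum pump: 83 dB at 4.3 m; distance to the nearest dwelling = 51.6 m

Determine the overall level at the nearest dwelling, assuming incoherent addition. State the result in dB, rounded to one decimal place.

Apply inverse-square spreading to bring every level to the receiver, then sum 10^(L/10).
transformer: 68 − 20·log₁₀(20.3/4.3) = 68 − 13.48 = 54.52 dB.
vacuum pump: 83 − 20·log₁₀(51.6/4.3) = 83 − 21.58 = 61.42 dB.
Σ 10^(L/10) = 1.669e+06 → L_total = 10·log₁₀(1.669e+06) = 62.22 dB.

62.2 dB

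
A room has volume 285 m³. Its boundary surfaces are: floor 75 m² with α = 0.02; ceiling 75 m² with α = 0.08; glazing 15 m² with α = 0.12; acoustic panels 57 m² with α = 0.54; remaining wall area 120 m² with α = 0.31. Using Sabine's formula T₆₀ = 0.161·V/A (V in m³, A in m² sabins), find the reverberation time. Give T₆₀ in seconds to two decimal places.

0.59 s

Summing Sᵢαᵢ: 75·0.02 + 75·0.08 + 15·0.12 + 57·0.54 + 120·0.31 = 77.28 m².
T₆₀ = 0.161 × 285 / 77.28 = 0.594 s.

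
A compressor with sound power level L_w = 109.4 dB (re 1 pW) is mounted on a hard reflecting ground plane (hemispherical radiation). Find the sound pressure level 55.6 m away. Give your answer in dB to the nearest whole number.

67 dB

Free-field hemispherical radiation: L_p = L_w − 10·log₁₀(2π·r²), r = 55.6 m.
2π·r² = 1.942e+04 m², 10·log₁₀ of that is 42.883 dB.
L_p = 109.4 − 42.883 = 66.52 dB.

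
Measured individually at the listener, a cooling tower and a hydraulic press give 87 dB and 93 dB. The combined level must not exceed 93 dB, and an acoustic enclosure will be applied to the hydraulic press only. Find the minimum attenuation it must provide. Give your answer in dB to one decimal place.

1.3 dB

Fixed contribution from the other source: Σ 10^(L/10) = 10^(87/10) = 5.012e+08 (87.00 dB).
The limit corresponds to 10^(93/10) = 1.995e+09; subtracting the fixed part leaves 1.494e+09 for the hydraulic press, i.e. 91.74 dB.
Required insertion loss = 93 − 91.74 = 1.26 dB.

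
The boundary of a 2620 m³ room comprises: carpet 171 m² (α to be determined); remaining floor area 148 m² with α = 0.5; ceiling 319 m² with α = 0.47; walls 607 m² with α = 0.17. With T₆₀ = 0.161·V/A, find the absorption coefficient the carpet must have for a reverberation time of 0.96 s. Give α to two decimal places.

Required total absorption A = 0.161·2620/0.96 = 439.40 m².
Absorption from the other surfaces = 148·0.5 + 319·0.47 + 607·0.17 = 327.12 m², so the carpet must supply 112.28 m² over 171 m².
α = 112.28/171 = 0.657.

0.66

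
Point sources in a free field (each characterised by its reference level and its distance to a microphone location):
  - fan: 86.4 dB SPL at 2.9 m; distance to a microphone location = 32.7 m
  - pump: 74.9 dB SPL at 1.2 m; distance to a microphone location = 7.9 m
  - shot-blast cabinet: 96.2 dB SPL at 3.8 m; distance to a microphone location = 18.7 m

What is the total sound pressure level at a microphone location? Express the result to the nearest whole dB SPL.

Apply inverse-square spreading to bring every level to the receiver, then sum 10^(L/10).
fan: 86.4 − 20·log₁₀(32.7/2.9) = 86.4 − 21.04 = 65.36 dB SPL.
pump: 74.9 − 20·log₁₀(7.9/1.2) = 74.9 − 16.37 = 58.53 dB SPL.
shot-blast cabinet: 96.2 − 20·log₁₀(18.7/3.8) = 96.2 − 13.84 = 82.36 dB SPL.
Σ 10^(L/10) = 1.763e+08 → L_total = 10·log₁₀(1.763e+08) = 82.46 dB SPL.

82 dB SPL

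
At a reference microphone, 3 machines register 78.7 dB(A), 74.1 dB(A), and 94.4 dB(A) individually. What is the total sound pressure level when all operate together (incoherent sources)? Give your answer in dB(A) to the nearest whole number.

Incoherent sources combine by intensity addition: L_total = 10·log₁₀(Σ 10^(L_i/10)).
Σ 10^(L/10) = 10^(78.7/10) + 10^(74.1/10) + 10^(94.4/10) = 2.854e+09.
L_total = 10·log₁₀(2.854e+09) = 94.55 dB(A).

95 dB(A)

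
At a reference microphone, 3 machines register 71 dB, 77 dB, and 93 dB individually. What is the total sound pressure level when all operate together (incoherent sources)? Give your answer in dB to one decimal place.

93.1 dB

For uncorrelated sources the intensities add, so convert each level to linear form, sum, and take 10·log₁₀ of the total.
Σ 10^(L/10) = 10^(71/10) + 10^(77/10) + 10^(93/10) = 2.058e+09.
L_total = 10·log₁₀(2.058e+09) = 93.13 dB.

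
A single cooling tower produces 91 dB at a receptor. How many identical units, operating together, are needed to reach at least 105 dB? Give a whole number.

26

N identical sources give L₁ + 10·log₁₀ N, so require 10·log₁₀ N ≥ 105 − 91 = 14.0 dB.
N ≥ 10^(14.0/10) = 25.119, so N = 26.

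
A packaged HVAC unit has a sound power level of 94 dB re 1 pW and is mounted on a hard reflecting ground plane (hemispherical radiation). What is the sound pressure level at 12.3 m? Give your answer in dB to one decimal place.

64.2 dB

L_p = L_w − 10·log₁₀(2π·r²) with r = 12.3 m.
2π·r² = 950.6 m², 10·log₁₀ of that is 29.780 dB.
L_p = 94 − 29.780 = 64.22 dB.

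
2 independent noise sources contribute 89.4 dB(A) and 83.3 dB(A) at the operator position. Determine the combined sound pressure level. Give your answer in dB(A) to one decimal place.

For uncorrelated sources the intensities add, so convert each level to linear form, sum, and take 10·log₁₀ of the total.
Σ 10^(L/10) = 10^(89.4/10) + 10^(83.3/10) = 1.085e+09.
L_total = 10·log₁₀(1.085e+09) = 90.35 dB(A).

90.4 dB(A)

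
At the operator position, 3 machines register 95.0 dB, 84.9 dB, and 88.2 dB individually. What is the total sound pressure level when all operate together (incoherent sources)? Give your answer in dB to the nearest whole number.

96 dB

For uncorrelated sources the intensities add, so convert each level to linear form, sum, and take 10·log₁₀ of the total.
Σ 10^(L/10) = 10^(95.0/10) + 10^(84.9/10) + 10^(88.2/10) = 4.132e+09.
L_total = 10·log₁₀(4.132e+09) = 96.16 dB.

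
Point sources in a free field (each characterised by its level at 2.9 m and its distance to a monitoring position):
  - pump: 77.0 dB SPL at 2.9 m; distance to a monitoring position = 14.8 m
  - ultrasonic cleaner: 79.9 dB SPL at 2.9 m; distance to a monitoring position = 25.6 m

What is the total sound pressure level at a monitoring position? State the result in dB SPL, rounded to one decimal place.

65.0 dB SPL

First find each source's level at the receiver (point-source: −20·log₁₀(r/r_ref)), then combine on an intensity basis.
pump: 77.0 − 20·log₁₀(14.8/2.9) = 77.0 − 14.16 = 62.84 dB SPL.
ultrasonic cleaner: 79.9 − 20·log₁₀(25.6/2.9) = 79.9 − 18.92 = 60.98 dB SPL.
Σ 10^(L/10) = 3.178e+06 → L_total = 10·log₁₀(3.178e+06) = 65.02 dB SPL.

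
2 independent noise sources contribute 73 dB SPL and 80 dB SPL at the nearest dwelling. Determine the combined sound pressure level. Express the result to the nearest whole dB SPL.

Incoherent sources combine by intensity addition: L_total = 10·log₁₀(Σ 10^(L_i/10)).
Σ 10^(L/10) = 10^(73/10) + 10^(80/10) = 1.200e+08.
L_total = 10·log₁₀(1.200e+08) = 80.79 dB SPL.

81 dB SPL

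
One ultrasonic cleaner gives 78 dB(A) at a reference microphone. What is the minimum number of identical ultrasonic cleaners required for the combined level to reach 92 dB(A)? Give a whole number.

N identical sources give L₁ + 10·log₁₀ N, so require 10·log₁₀ N ≥ 92 − 78 = 14.0 dB.
N ≥ 10^(14.0/10) = 25.119, so N = 26.

26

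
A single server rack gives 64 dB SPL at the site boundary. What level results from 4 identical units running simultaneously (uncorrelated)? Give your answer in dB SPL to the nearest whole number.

70 dB SPL

With 4 equal, uncorrelated contributions the intensity is 4× that of one unit, giving a rise of 10·log₁₀ 4.
L_total = 64 + 10·log₁₀(4) = 64 + 6.021 = 70.02 dB SPL.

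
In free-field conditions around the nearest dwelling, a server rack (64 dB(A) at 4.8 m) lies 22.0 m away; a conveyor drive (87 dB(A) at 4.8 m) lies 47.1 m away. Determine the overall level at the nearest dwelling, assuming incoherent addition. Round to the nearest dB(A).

67 dB(A)

Propagate each source to the receiver with L = L_ref − 20·log₁₀(r/r_ref), then add intensities.
server rack: 64 − 20·log₁₀(22.0/4.8) = 64 − 13.22 = 50.78 dB(A).
conveyor drive: 87 − 20·log₁₀(47.1/4.8) = 87 − 19.84 = 67.16 dB(A).
Σ 10^(L/10) = 5.325e+06 → L_total = 10·log₁₀(5.325e+06) = 67.26 dB(A).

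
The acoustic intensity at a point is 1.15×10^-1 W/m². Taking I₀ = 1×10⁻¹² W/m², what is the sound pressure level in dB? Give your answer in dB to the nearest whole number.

111 dB

I/I₀ = 1.15×10^-1/10⁻¹² = 1.15×10^11, and L = 10·log₁₀(I/I₀).
L = 10·(0.0607 + 11) = 110.61 dB.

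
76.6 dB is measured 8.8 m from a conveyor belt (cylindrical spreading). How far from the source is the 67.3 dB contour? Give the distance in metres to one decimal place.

74.9 m

For a line source L₁ − L₂ = 10·log₁₀(r₂/r₁), so r₂ = r₁·10^((L₁−L₂)/10).
r₂ = 8.8·10^((76.6−67.3)/10) = 8.8·10^(9.3/10) = 74.90 m.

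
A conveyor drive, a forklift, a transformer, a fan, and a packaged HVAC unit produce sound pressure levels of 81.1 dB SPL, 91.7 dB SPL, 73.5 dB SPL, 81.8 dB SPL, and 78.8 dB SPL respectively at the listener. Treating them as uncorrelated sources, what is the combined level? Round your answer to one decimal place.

92.7 dB SPL

For uncorrelated sources the intensities add, so convert each level to linear form, sum, and take 10·log₁₀ of the total.
Σ 10^(L/10) = 10^(81.1/10) + 10^(91.7/10) + 10^(73.5/10) + 10^(81.8/10) + 10^(78.8/10) = 1.858e+09.
L_total = 10·log₁₀(1.858e+09) = 92.69 dB SPL.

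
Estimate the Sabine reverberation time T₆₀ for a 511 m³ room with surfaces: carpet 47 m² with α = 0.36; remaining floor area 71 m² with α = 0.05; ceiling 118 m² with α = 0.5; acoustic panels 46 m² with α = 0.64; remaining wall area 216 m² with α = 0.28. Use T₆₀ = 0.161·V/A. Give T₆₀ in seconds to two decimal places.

Summing Sᵢαᵢ: 47·0.36 + 71·0.05 + 118·0.5 + 46·0.64 + 216·0.28 = 169.39 m².
T₆₀ = 0.161·V/A = 0.161·511/169.39 = 0.486 s.

0.49 s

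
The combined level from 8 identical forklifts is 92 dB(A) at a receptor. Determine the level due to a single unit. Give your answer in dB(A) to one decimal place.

8 equal contributions raise the level by 10·log₁₀ 8 = 9.031 dB, so each unit alone gives 92 − 9.031.

83.0 dB(A)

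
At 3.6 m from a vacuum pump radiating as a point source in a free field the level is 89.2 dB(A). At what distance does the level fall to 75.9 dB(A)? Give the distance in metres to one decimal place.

16.6 m

For a point source L₁ − L₂ = 20·log₁₀(r₂/r₁), so r₂ = r₁·10^((L₁−L₂)/20).
r₂ = 3.6·10^((89.2−75.9)/20) = 3.6·10^(13.3/20) = 16.65 m.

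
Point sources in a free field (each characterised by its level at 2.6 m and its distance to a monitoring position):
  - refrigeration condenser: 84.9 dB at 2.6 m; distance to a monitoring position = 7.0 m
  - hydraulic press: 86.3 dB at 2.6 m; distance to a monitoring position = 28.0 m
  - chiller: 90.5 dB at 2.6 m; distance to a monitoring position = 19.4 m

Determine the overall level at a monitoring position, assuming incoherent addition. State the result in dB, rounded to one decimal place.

78.2 dB

Propagate each source to the receiver with L = L_ref − 20·log₁₀(r/r_ref), then add intensities.
refrigeration condenser: 84.9 − 20·log₁₀(7.0/2.6) = 84.9 − 8.60 = 76.30 dB.
hydraulic press: 86.3 − 20·log₁₀(28.0/2.6) = 86.3 − 20.64 = 65.66 dB.
chiller: 90.5 − 20·log₁₀(19.4/2.6) = 90.5 − 17.46 = 73.04 dB.
Σ 10^(L/10) = 6.646e+07 → L_total = 10·log₁₀(6.646e+07) = 78.23 dB.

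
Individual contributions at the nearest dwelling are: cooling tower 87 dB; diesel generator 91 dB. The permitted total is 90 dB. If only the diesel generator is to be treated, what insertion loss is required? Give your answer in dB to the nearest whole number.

4 dB

Fixed contribution from the other source: Σ 10^(L/10) = 10^(87/10) = 5.012e+08 (87.00 dB).
The limit corresponds to 10^(90/10) = 1.000e+09; subtracting the fixed part leaves 4.988e+08 for the diesel generator, i.e. 86.98 dB.
So the diesel generator must be reduced from 91 to 86.98 dB: IL = 4.02 dB.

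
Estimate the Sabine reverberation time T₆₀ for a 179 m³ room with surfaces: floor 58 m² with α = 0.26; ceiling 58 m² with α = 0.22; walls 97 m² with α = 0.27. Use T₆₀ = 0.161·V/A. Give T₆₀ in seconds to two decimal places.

Summing Sᵢαᵢ: 58·0.26 + 58·0.22 + 97·0.27 = 54.03 m².
T₆₀ = 0.161·V/A = 0.161·179/54.03 = 0.533 s.

0.53 s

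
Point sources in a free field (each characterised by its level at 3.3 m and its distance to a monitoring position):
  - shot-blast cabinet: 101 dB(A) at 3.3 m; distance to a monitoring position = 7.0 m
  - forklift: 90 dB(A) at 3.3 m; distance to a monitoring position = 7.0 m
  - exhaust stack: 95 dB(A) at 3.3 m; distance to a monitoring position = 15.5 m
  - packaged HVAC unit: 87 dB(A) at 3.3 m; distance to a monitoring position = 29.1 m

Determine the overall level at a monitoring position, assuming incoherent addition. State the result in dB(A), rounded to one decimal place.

95.0 dB(A)

Apply inverse-square spreading to bring every level to the receiver, then sum 10^(L/10).
shot-blast cabinet: 101 − 20·log₁₀(7.0/3.3) = 101 − 6.53 = 94.47 dB(A).
forklift: 90 − 20·log₁₀(7.0/3.3) = 90 − 6.53 = 83.47 dB(A).
exhaust stack: 95 − 20·log₁₀(15.5/3.3) = 95 − 13.44 = 81.56 dB(A).
packaged HVAC unit: 87 − 20·log₁₀(29.1/3.3) = 87 − 18.91 = 68.09 dB(A).
Σ 10^(L/10) = 3.170e+09 → L_total = 10·log₁₀(3.170e+09) = 95.01 dB(A).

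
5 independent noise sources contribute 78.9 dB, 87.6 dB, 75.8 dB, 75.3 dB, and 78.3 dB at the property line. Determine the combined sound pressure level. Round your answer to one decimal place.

For uncorrelated sources the intensities add, so convert each level to linear form, sum, and take 10·log₁₀ of the total.
Σ 10^(L/10) = 10^(78.9/10) + 10^(87.6/10) + 10^(75.8/10) + 10^(75.3/10) + 10^(78.3/10) = 7.926e+08.
L_total = 10·log₁₀(7.926e+08) = 88.99 dB.

89.0 dB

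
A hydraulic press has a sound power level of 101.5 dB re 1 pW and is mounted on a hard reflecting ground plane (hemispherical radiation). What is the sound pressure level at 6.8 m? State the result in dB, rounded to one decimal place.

The power spreads over a hemisphere of area 2π·r², so L_p = L_w − 10·log₁₀(2π·r²).
2π·r² = 290.5 m², 10·log₁₀ of that is 24.632 dB.
L_p = 101.5 − 24.632 = 76.87 dB.

76.9 dB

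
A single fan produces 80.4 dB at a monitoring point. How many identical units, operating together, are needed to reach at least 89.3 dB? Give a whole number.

8

N identical sources give L₁ + 10·log₁₀ N, so require 10·log₁₀ N ≥ 89.3 − 80.4 = 8.9 dB.
N ≥ 10^(8.9/10) = 7.762, so N = 8.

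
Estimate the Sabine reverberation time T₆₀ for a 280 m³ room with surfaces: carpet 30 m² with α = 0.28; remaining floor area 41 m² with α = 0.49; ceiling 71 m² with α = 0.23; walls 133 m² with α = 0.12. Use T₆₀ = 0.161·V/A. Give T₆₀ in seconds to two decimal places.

0.74 s

Summing Sᵢαᵢ: 30·0.28 + 41·0.49 + 71·0.23 + 133·0.12 = 60.78 m².
T₆₀ = 0.161 × 280 / 60.78 = 0.742 s.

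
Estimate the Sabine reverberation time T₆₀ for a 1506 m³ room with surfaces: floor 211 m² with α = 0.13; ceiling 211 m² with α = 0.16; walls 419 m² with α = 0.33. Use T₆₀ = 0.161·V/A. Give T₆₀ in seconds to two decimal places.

1.22 s

A = Σ Sᵢαᵢ = 211·0.13 + 211·0.16 + 419·0.33 = 199.46 m².
T₆₀ = 0.161·V/A = 0.161·1506/199.46 = 1.216 s.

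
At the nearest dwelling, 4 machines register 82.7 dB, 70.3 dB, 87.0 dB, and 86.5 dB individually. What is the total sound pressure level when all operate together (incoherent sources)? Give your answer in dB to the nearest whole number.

91 dB

Incoherent sources combine by intensity addition: L_total = 10·log₁₀(Σ 10^(L_i/10)).
Σ 10^(L/10) = 10^(82.7/10) + 10^(70.3/10) + 10^(87.0/10) + 10^(86.5/10) = 1.145e+09.
L_total = 10·log₁₀(1.145e+09) = 90.59 dB.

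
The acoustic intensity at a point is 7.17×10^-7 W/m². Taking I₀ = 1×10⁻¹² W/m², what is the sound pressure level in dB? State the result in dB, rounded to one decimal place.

58.6 dB

Dividing by I₀ shifts the exponent by 12: I/I₀ = 7.17×10^5.
L = 10·(0.8555 + 5) = 58.56 dB.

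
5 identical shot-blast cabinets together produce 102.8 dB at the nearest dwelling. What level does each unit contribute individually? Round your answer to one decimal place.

95.8 dB

For N identical incoherent sources L_total = L₁ + 10·log₁₀ N, so L₁ = 102.8 − 10·log₁₀(5) = 102.8 − 6.990.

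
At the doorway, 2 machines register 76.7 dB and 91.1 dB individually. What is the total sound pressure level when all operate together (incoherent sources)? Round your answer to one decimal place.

For uncorrelated sources the intensities add, so convert each level to linear form, sum, and take 10·log₁₀ of the total.
Σ 10^(L/10) = 10^(76.7/10) + 10^(91.1/10) = 1.335e+09.
L_total = 10·log₁₀(1.335e+09) = 91.25 dB.

91.3 dB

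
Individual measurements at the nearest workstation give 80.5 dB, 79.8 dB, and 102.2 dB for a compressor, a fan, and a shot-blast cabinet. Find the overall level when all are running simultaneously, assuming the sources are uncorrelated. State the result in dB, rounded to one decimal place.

102.3 dB

Incoherent sources combine by intensity addition: L_total = 10·log₁₀(Σ 10^(L_i/10)).
Σ 10^(L/10) = 10^(80.5/10) + 10^(79.8/10) + 10^(102.2/10) = 1.680e+10.
L_total = 10·log₁₀(1.680e+10) = 102.25 dB.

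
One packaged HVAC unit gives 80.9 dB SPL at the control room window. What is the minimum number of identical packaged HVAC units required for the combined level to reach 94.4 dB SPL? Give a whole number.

The shortfall is 94.4 − 80.9 = 13.5 dB, and N units add 10·log₁₀ N, so need 10·log₁₀ N ≥ 13.5.
N ≥ 10^(13.5/10) = 22.387, so N = 23.

23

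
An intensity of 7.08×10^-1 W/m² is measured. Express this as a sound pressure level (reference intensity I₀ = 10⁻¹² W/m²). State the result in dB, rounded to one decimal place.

118.5 dB

Dividing by I₀ shifts the exponent by 12: I/I₀ = 7.08×10^11.
L = 10·(0.8500 + 11) = 118.50 dB.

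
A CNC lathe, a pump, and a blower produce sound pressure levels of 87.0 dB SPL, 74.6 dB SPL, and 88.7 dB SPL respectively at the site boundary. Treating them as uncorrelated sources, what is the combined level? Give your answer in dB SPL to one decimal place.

91.0 dB SPL

For uncorrelated sources the intensities add, so convert each level to linear form, sum, and take 10·log₁₀ of the total.
Σ 10^(L/10) = 10^(87.0/10) + 10^(74.6/10) + 10^(88.7/10) = 1.271e+09.
L_total = 10·log₁₀(1.271e+09) = 91.04 dB SPL.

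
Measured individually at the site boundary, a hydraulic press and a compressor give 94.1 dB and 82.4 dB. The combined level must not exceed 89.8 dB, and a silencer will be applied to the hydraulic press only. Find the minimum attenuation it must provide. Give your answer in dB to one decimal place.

5.2 dB

Everything except the hydraulic press sums to 10^(82.4/10) = 1.738e+08 in linear terms, 82.40 dB.
To meet 89.8 dB overall, the treated hydraulic press may contribute at most 10^(89.8/10) − 1.738e+08 = 7.812e+08, i.e. 88.93 dB.
So the hydraulic press must be reduced from 94.1 to 88.93 dB: IL = 5.17 dB.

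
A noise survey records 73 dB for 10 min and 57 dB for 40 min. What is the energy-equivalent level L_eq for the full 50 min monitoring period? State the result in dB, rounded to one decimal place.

66.4 dB

L_eq = 10·log₁₀[(1/T)·Σ tᵢ·10^(Lᵢ/10)] with T = 50 min.
Σ tᵢ·10^(Lᵢ/10) = 10·10^(73/10) + 40·10^(57/10) = 2.196e+08.
L_eq = 10·log₁₀(2.196e+08/50) = 66.43 dB.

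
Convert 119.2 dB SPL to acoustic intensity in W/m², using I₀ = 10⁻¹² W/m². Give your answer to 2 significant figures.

0.83 W/m²

L = 10·log₁₀(I/I₀) ⇒ I = I₀·10^(L/10) = 10⁻¹² × 10^11.92.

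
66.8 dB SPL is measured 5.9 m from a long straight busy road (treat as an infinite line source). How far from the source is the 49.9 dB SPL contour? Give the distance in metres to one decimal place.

289.0 m

For a line source L₁ − L₂ = 10·log₁₀(r₂/r₁), so r₂ = r₁·10^((L₁−L₂)/10).
r₂ = 5.9·10^((66.8−49.9)/10) = 5.9·10^(16.9/10) = 288.97 m.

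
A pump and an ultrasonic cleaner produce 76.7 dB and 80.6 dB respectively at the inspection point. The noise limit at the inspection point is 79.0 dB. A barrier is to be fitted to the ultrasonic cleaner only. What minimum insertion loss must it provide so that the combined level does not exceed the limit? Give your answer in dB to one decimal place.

The untreated sources together contribute 10^(76.7/10) = 4.677e+07, i.e. 76.70 dB.
The limit corresponds to 10^(79.0/10) = 7.943e+07; subtracting the fixed part leaves 3.266e+07 for the ultrasonic cleaner, i.e. 75.14 dB.
So the ultrasonic cleaner must be reduced from 80.6 to 75.14 dB: IL = 5.46 dB.

5.5 dB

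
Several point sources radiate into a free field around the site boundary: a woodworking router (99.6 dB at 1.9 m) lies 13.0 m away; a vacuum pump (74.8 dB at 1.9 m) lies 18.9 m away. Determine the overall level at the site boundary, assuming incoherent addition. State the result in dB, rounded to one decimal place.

Apply inverse-square spreading to bring every level to the receiver, then sum 10^(L/10).
woodworking router: 99.6 − 20·log₁₀(13.0/1.9) = 99.6 − 16.70 = 82.90 dB.
vacuum pump: 74.8 − 20·log₁₀(18.9/1.9) = 74.8 − 19.95 = 54.85 dB.
Σ 10^(L/10) = 1.951e+08 → L_total = 10·log₁₀(1.951e+08) = 82.90 dB.

82.9 dB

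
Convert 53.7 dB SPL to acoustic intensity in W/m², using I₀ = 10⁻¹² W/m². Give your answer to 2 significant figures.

I = I₀·10^(L/10) = 10⁻¹² × 10^(53.7/10) = 10^(-6.630).

2.3e-07 W/m²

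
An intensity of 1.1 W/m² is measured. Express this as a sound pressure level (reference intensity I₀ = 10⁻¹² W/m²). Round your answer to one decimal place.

120.4 dB

L = 10·log₁₀(I/I₀) = 10·log₁₀(1.1/10⁻¹²) = 10·log₁₀(1.1×10^12).
L = 10·(0.0414 + 12) = 120.41 dB.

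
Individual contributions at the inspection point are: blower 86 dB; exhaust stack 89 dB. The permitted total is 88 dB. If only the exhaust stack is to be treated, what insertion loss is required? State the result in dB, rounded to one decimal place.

5.3 dB

The untreated sources together contribute 10^(86/10) = 3.981e+08, i.e. 86.00 dB.
To meet 88 dB overall, the treated exhaust stack may contribute at most 10^(88/10) − 3.981e+08 = 2.329e+08, i.e. 83.67 dB.
Required insertion loss = 89 − 83.67 = 5.33 dB.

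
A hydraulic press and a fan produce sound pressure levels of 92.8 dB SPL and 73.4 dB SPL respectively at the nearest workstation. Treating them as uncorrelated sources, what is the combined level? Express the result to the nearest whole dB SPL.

Incoherent sources combine by intensity addition: L_total = 10·log₁₀(Σ 10^(L_i/10)).
Σ 10^(L/10) = 10^(92.8/10) + 10^(73.4/10) = 1.927e+09.
L_total = 10·log₁₀(1.927e+09) = 92.85 dB SPL.

93 dB SPL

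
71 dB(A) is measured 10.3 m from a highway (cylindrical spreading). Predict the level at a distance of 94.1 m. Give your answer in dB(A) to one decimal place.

For a line source, L₂ = L₁ − 10·log₁₀(r₂/r₁).
L₂ = 71 − 10·log₁₀(94.1/10.3) = 71 − 9.608 = 61.39 dB(A).

61.4 dB(A)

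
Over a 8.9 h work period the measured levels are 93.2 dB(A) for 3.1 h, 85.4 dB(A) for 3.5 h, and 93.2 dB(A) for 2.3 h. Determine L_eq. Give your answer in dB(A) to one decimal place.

The energy average is taken in the linear domain: L_eq = 10·log₁₀[(Σ tᵢ·10^(Lᵢ/10))/T], T = 8.9 h.
Σ tᵢ·10^(Lᵢ/10) = 3.1·10^(93.2/10) + 3.5·10^(85.4/10) + 2.3·10^(93.2/10) = 1.250e+10.
L_eq = 10·log₁₀(1.250e+10/8.9) = 91.47 dB(A).

91.5 dB(A)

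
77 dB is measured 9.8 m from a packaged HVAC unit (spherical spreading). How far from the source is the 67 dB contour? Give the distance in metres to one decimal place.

Point-source spreading drops the level by 20·log₁₀(r₂/r₁); inverting, r₂/r₁ = 10^(ΔL/20).
r₂ = 9.8·10^((77−67)/20) = 9.8·10^(10.0/20) = 30.99 m.

31.0 m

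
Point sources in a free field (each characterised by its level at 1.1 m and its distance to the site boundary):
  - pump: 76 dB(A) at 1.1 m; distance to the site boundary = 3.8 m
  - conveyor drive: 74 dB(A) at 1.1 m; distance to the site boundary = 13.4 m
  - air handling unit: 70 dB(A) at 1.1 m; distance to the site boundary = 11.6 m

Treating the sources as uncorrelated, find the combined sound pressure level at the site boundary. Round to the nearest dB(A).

66 dB(A)

Propagate each source to the receiver with L = L_ref − 20·log₁₀(r/r_ref), then add intensities.
pump: 76 − 20·log₁₀(3.8/1.1) = 76 − 10.77 = 65.23 dB(A).
conveyor drive: 74 − 20·log₁₀(13.4/1.1) = 74 − 21.71 = 52.29 dB(A).
air handling unit: 70 − 20·log₁₀(11.6/1.1) = 70 − 20.46 = 49.54 dB(A).
Σ 10^(L/10) = 3.595e+06 → L_total = 10·log₁₀(3.595e+06) = 65.56 dB(A).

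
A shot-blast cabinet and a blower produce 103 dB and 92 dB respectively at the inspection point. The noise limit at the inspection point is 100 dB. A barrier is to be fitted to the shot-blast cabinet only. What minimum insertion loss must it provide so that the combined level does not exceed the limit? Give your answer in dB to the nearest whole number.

4 dB

Everything except the shot-blast cabinet sums to 10^(92/10) = 1.585e+09 in linear terms, 92.00 dB.
To meet 100 dB overall, the treated shot-blast cabinet may contribute at most 10^(100/10) − 1.585e+09 = 8.415e+09, i.e. 99.25 dB.
So the shot-blast cabinet must be reduced from 103 to 99.25 dB: IL = 3.75 dB.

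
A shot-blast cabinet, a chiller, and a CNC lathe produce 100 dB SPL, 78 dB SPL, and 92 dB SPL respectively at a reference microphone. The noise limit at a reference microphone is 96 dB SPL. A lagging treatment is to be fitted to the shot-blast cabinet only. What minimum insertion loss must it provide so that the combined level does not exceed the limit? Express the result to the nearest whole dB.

Fixed contribution from the other sources: Σ 10^(L/10) = 10^(78/10) + 10^(92/10) = 1.648e+09 (92.17 dB SPL).
The limit corresponds to 10^(96/10) = 3.981e+09; subtracting the fixed part leaves 2.333e+09 for the shot-blast cabinet, i.e. 93.68 dB SPL.
Required insertion loss = 100 − 93.68 = 6.32 dB.

6 dB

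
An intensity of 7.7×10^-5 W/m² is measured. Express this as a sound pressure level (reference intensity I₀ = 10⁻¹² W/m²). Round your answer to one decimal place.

78.9 dB

L = 10·log₁₀(I/I₀) = 10·log₁₀(7.7×10^-5/10⁻¹²) = 10·log₁₀(7.7×10^7).
L = 10·(0.8865 + 7) = 78.86 dB.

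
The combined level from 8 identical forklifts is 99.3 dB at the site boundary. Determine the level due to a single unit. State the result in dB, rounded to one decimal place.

8 equal contributions raise the level by 10·log₁₀ 8 = 9.031 dB, so each unit alone gives 99.3 − 9.031.

90.3 dB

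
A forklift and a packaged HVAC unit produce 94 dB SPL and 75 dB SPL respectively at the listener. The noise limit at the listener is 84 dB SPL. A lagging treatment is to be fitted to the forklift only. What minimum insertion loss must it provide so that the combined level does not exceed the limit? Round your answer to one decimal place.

10.6 dB

Everything except the forklift sums to 10^(75/10) = 3.162e+07 in linear terms, 75.00 dB SPL.
The limit corresponds to 10^(84/10) = 2.512e+08; subtracting the fixed part leaves 2.196e+08 for the forklift, i.e. 83.42 dB SPL.
So the forklift must be reduced from 94 to 83.42 dB SPL: IL = 10.58 dB.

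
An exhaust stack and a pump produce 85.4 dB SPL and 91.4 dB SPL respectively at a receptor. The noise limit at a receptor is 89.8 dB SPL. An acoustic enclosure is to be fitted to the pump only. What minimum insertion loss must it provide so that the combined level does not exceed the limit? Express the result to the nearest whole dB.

Everything except the pump sums to 10^(85.4/10) = 3.467e+08 in linear terms, 85.40 dB SPL.
To meet 89.8 dB SPL overall, the treated pump may contribute at most 10^(89.8/10) − 3.467e+08 = 6.083e+08, i.e. 87.84 dB SPL.
Required insertion loss = 91.4 − 87.84 = 3.56 dB.

4 dB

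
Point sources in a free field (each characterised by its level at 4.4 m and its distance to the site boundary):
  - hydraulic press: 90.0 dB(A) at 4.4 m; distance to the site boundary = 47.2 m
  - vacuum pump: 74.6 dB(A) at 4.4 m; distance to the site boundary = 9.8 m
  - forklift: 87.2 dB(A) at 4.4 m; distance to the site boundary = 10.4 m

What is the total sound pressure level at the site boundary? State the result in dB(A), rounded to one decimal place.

First find each source's level at the receiver (point-source: −20·log₁₀(r/r_ref)), then combine on an intensity basis.
hydraulic press: 90.0 − 20·log₁₀(47.2/4.4) = 90.0 − 20.61 = 69.39 dB(A).
vacuum pump: 74.6 − 20·log₁₀(9.8/4.4) = 74.6 − 6.96 = 67.64 dB(A).
forklift: 87.2 − 20·log₁₀(10.4/4.4) = 87.2 − 7.47 = 79.73 dB(A).
Σ 10^(L/10) = 1.084e+08 → L_total = 10·log₁₀(1.084e+08) = 80.35 dB(A).

80.4 dB(A)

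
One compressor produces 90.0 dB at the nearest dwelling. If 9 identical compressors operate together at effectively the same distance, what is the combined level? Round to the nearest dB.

100 dB

N identical incoherent sources raise the level by 10·log₁₀ N.
L_total = 90.0 + 10·log₁₀(9) = 90.0 + 9.542 = 99.54 dB.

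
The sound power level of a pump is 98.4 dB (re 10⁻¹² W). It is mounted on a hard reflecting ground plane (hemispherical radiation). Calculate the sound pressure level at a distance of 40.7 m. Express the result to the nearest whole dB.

L_p = L_w − 10·log₁₀(2π·r²) with r = 40.7 m.
2π·r² = 1.041e+04 m², 10·log₁₀ of that is 40.174 dB.
L_p = 98.4 − 40.174 = 58.23 dB.

58 dB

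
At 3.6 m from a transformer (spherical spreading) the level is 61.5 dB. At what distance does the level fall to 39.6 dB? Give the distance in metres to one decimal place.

For a point source L₁ − L₂ = 20·log₁₀(r₂/r₁), so r₂ = r₁·10^((L₁−L₂)/20).
r₂ = 3.6·10^((61.5−39.6)/20) = 3.6·10^(21.9/20) = 44.80 m.

44.8 m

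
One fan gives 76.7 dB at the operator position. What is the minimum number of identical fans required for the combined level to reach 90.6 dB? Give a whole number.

25

The shortfall is 90.6 − 76.7 = 13.9 dB, and N units add 10·log₁₀ N, so need 10·log₁₀ N ≥ 13.9.
N ≥ 10^(13.9/10) = 24.547, so N = 25.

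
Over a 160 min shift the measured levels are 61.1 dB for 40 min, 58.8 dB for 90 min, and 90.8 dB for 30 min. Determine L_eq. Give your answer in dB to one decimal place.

Weight each interval's intensity by its duration and average over T = 160 min:
Σ tᵢ·10^(Lᵢ/10) = 40·10^(61.1/10) + 90·10^(58.8/10) + 30·10^(90.8/10) = 3.619e+10.
L_eq = 10·log₁₀(3.619e+10/160) = 83.54 dB.

83.5 dB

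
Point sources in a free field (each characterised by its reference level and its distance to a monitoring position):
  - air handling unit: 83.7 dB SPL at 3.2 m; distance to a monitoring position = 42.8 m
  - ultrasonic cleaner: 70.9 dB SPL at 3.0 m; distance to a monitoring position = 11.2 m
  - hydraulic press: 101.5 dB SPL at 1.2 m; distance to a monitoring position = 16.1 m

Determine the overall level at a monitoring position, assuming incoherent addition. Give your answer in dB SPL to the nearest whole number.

Propagate each source to the receiver with L = L_ref − 20·log₁₀(r/r_ref), then add intensities.
air handling unit: 83.7 − 20·log₁₀(42.8/3.2) = 83.7 − 22.53 = 61.17 dB SPL.
ultrasonic cleaner: 70.9 − 20·log₁₀(11.2/3.0) = 70.9 − 11.44 = 59.46 dB SPL.
hydraulic press: 101.5 − 20·log₁₀(16.1/1.2) = 101.5 − 22.55 = 78.95 dB SPL.
Σ 10^(L/10) = 8.066e+07 → L_total = 10·log₁₀(8.066e+07) = 79.07 dB SPL.

79 dB SPL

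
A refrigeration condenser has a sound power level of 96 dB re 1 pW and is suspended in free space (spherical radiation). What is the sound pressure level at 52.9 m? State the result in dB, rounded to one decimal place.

50.5 dB

L_p = L_w − 10·log₁₀(4π·r²) with r = 52.9 m.
4π·r² = 3.517e+04 m², 10·log₁₀ of that is 45.461 dB.
L_p = 96 − 45.461 = 50.54 dB.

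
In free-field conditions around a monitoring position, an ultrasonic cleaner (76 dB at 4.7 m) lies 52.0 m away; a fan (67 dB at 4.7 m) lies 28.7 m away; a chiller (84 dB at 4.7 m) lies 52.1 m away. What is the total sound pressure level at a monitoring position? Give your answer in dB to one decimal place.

First find each source's level at the receiver (point-source: −20·log₁₀(r/r_ref)), then combine on an intensity basis.
ultrasonic cleaner: 76 − 20·log₁₀(52.0/4.7) = 76 − 20.88 = 55.12 dB.
fan: 67 − 20·log₁₀(28.7/4.7) = 67 − 15.72 = 51.28 dB.
chiller: 84 − 20·log₁₀(52.1/4.7) = 84 − 20.89 = 63.11 dB.
Σ 10^(L/10) = 2.504e+06 → L_total = 10·log₁₀(2.504e+06) = 63.99 dB.

64.0 dB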